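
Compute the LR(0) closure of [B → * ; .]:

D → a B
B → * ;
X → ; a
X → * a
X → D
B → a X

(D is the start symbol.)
To compute CLOSURE, for each item [A → α.Bβ] where B is a non-terminal, add [B → .γ] for all productions B → γ; repeat for the newly added items until nothing changes.

Start with: [B → * ; .]
The dot is at the end, so nothing is added.

CLOSURE = { [B → * ; .] }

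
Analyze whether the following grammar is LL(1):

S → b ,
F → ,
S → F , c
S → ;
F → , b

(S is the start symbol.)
No. Predict set conflict for F: { ',' }

Relevant sets:
  FIRST(F) = { ',' }

For S:
  PREDICT(S → b ',') = { 'b' }
  PREDICT(S → F ',' c) = { ',' }
  PREDICT(S → ';') = { ';' }
For F:
  PREDICT(F → ',') = { ',' }
  PREDICT(F → ',' b) = { ',' }

Conflict found: Predict set conflict for F: { ',' }
The grammar is NOT LL(1).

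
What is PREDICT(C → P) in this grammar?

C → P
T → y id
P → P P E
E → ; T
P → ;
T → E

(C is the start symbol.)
PREDICT(C → P) = (FIRST(RHS) \ {ε}) ∪ (FOLLOW(C) if ε ∈ FIRST(RHS), i.e. RHS ⇒* ε)
FIRST(P) = { ';' }
FIRST(P) = { ';' }
ε ∉ FIRST(P), so FOLLOW(C) is not added.
PREDICT(C → P) = { ';' }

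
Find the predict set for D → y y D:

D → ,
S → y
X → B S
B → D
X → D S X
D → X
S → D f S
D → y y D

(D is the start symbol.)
PREDICT(D → y y D) = (FIRST(RHS) \ {ε}) ∪ (FOLLOW(D) if ε ∈ FIRST(RHS), i.e. RHS ⇒* ε)
FIRST(y y D) = { 'y' }
ε ∉ FIRST(y y D), so FOLLOW(D) is not added.
PREDICT(D → y y D) = { 'y' }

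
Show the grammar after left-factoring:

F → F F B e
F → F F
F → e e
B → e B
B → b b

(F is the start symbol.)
Left-factoring transforms A → αβ₁ | αβ₂ into A → αA' and A' → β₁ | β₂
(α is the longest common prefix among the alternatives). Repeat until
no nonterminal has two alternatives with a common prefix.

Round 1: F has alternatives sharing prefix 'F F'. Introduce F': F → F F F'
  Add: F' → B e
  Add: F' → ε

No remaining common prefixes — done.

Resulting grammar:
F → F F F'
F' → B e
F' → ε
F → e e
B → e B
B → b b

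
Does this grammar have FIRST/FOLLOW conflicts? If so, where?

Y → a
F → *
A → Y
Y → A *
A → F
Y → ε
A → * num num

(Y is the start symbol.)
A FIRST/FOLLOW conflict occurs when a non-terminal N has a nullable alternative N → β (β ⇒* ε) and another alternative N → α with FIRST(α) ∩ FOLLOW(N) ≠ ∅: on such a lookahead the parser cannot decide between expanding α and letting N vanish via β.

Nullable non-terminals: A, Y.
FIRST sets used below: FIRST(Y) = { '*', 'a', ε }, FIRST(F) = { '*' }, FIRST(A) = { '*', 'a', ε }

A: nullable alternative(s) A → Y; FOLLOW(A) = { '*' }
  A → Y: FIRST \ {ε} = { '*', 'a' } — this is the only nullable alternative, skip
  A → F: FIRST \ {ε} = { '*' } — overlaps FOLLOW(A) on { '*' }: CONFLICT
  A → * num num: FIRST \ {ε} = { '*' } — overlaps FOLLOW(A) on { '*' }: CONFLICT

Y: nullable alternative(s) Y → ε; FOLLOW(Y) = { $, '*' }
  Y → a: FIRST \ {ε} = { 'a' } — disjoint from FOLLOW(Y)
  Y → A *: FIRST \ {ε} = { '*', 'a' } — overlaps FOLLOW(Y) on { '*' }: CONFLICT
  Y → ε: FIRST \ {ε} = { } — this is the only nullable alternative, skip

F has no nullable alternative, so no FIRST/FOLLOW check is needed there.

So the grammar has 3 FIRST/FOLLOW conflicts (marked CONFLICT above).

Answer: Yes. Y → A '*' with FOLLOW(Y) on { '*' }; A → F with FOLLOW(A) on { '*' }; A → '*' num num with FOLLOW(A) on { '*' }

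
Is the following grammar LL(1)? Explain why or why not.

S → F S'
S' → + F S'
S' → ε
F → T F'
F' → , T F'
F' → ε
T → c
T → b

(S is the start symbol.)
A grammar is LL(1) if for each non-terminal N with multiple productions, the predict sets of those productions are pairwise disjoint, where PREDICT(N → α) = (FIRST(α) \ {ε}) ∪ (FOLLOW(N) if α ⇒* ε).

Relevant sets:
  FOLLOW(S') = { $ }
  FOLLOW(F') = { $, '+' }

For S':
  PREDICT(S' → '+' F S') = { '+' }
  PREDICT(S' → ε) = { $ }
For F':
  PREDICT(F' → ',' T F') = { ',' }
  PREDICT(F' → ε) = { $, '+' }
For T:
  PREDICT(T → c) = { 'c' }
  PREDICT(T → b) = { 'b' }
S, F have a single production, so nothing to check there.

All predict sets are disjoint. The grammar IS LL(1).

Answer: Yes, the grammar is LL(1).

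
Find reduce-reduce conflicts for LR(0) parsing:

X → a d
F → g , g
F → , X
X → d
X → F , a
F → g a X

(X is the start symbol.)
No reduce-reduce conflicts

Augment with X' → X and build the canonical LR(0) collection (I0 = CLOSURE({[X' → . X]}), then GOTO on every symbol after a dot until no new states appear). It has 15 states:
  I0: { [F → . , X], [F → . g , g], [F → . g a X], [X → . F , a], [X → . a d], [X → . d], [X' → . X] }  — shift
  I1: { [F → , . X], [F → . , X], [F → . g , g], [F → . g a X], [X → . F , a], [X → . a d], [X → . d] }  — shift
  I2: { [X → F . , a] }  — shift
  I3: { [X' → X .] }  — accept
  I4: { [X → a . d] }  — shift
  I5: { [X → d .] }  — reduce
  I6: { [F → g . , g], [F → g . a X] }  — shift
  I7: { [F → g , . g] }  — shift
  I8: { [F → . , X], [F → . g , g], [F → . g a X], [F → g a . X], [X → . F , a], [X → . a d], [X → . d] }  — shift
  I9: { [F → g a X .] }  — reduce
  I10: { [F → g , g .] }  — reduce
  I11: { [X → a d .] }  — reduce
  I12: { [X → F , . a] }  — shift
  I13: { [X → F , a .] }  — reduce
  I14: { [F → , X .] }  — reduce

No state contains more than one complete item.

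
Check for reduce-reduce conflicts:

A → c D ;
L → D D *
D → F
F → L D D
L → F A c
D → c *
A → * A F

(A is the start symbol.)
Yes — I18: [A → * A F .] vs [D → F .]

A reduce-reduce conflict occurs when an LR(0) state has two complete items [A → α .] and [B → β .] — both call for a reduction, and with no lookahead the parser cannot choose between them.

Augment with A' → A and build the canonical LR(0) collection (I0 = CLOSURE({[A' → . A]}), then GOTO on every symbol after a dot until no new states appear). It has 19 states:
  I0: { [A → . * A F], [A → . c D ;], [A' → . A] }  — shift
  I1: { [A → * . A F], [A → . * A F], [A → . c D ;] }  — shift
  I2: { [A' → A .] }  — accept
  I3: { [A → c . D ;], [D → . F], [D → . c *], [F → . L D D], [L → . D D *], [L → . F A c] }  — shift
  I4: { [A → c D . ;], [D → . F], [D → . c *], [F → . L D D], [L → . D D *], [L → . F A c], [L → D . D *] }  — shift
  I5: { [A → . * A F], [A → . c D ;], [D → F .], [L → F . A c] }  — shift, reduce
  I6: { [D → . F], [D → . c *], [F → . L D D], [F → L . D D], [L → . D D *], [L → . F A c] }  — shift
  I7: { [D → c . *] }  — shift
  I8: { [D → c * .] }  — reduce
  I9: { [D → . F], [D → . c *], [F → . L D D], [F → L D . D], [L → . D D *], [L → . F A c], [L → D . D *] }  — shift
  I10: { [D → . F], [D → . c *], [F → . L D D], [F → L D D .], [L → . D D *], [L → . F A c], [L → D . D *], [L → D D . *] }  — shift, reduce
  I11: { [L → D D * .] }  — reduce
  I12: { [D → . F], [D → . c *], [F → . L D D], [L → . D D *], [L → . F A c], [L → D . D *], [L → D D . *] }  — shift
  I13: { [L → F A . c] }  — shift
  I14: { [L → F A c .] }  — reduce
  I15: { [A → c D ; .] }  — reduce
  I16: { [A → * A . F], [D → . F], [D → . c *], [F → . L D D], [L → . D D *], [L → . F A c] }  — shift
  I17: { [D → . F], [D → . c *], [F → . L D D], [L → . D D *], [L → . F A c], [L → D . D *] }  — shift
  I18: { [A → * A F .], [A → . * A F], [A → . c D ;], [D → F .], [L → F . A c] }  — shift, 2 reduces

I18 contains complete items [A → * A F .], [D → F .] — reduce-reduce conflict.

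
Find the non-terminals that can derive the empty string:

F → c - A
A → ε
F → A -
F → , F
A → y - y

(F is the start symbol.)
ε-productions: A → ε
So A is immediately nullable.
No further non-terminal can be added: every production for the remaining non-terminals contains a terminal or a non-nullable non-terminal.
Nullable = { 'A' }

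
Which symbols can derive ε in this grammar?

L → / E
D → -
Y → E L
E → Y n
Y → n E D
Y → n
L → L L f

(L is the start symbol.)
A non-terminal is nullable if it can derive ε (the empty string): either it has an ε-production, or it has a production whose right-hand side consists entirely of nullable non-terminals.

There are no ε-productions, so no non-terminal can derive ε.
No non-terminals are nullable.

Answer: None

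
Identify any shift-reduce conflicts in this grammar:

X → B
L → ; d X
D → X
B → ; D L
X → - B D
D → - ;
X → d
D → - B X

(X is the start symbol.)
Augment with X' → X and build the canonical LR(0) collection (I0 = CLOSURE({[X' → . X]}), then GOTO on every symbol after a dot until no new states appear). It has 18 states:
  I0: { [B → . ; D L], [X → . - B D], [X → . B], [X → . d], [X' → . X] }  — shift
  I1: { [B → . ; D L], [X → - . B D] }  — shift
  I2: { [B → . ; D L], [B → ; . D L], [D → . - ;], [D → . - B X], [D → . X], [X → . - B D], [X → . B], [X → . d] }  — shift
  I3: { [X → B .] }  — reduce
  I4: { [X' → X .] }  — accept
  I5: { [X → d .] }  — reduce
  I6: { [B → . ; D L], [D → - . ;], [D → - . B X], [X → - . B D] }  — shift
  I7: { [B → ; D . L], [L → . ; d X] }  — shift
  I8: { [D → X .] }  — reduce
  I9: { [L → ; . d X] }  — shift
  I10: { [B → ; D L .] }  — reduce
  I11: { [B → . ; D L], [L → ; d . X], [X → . - B D], [X → . B], [X → . d] }  — shift
  I12: { [L → ; d X .] }  — reduce
  I13: { [B → . ; D L], [B → ; . D L], [D → - ; .], [D → . - ;], [D → . - B X], [D → . X], [X → . - B D], [X → . B], [X → . d] }  — shift, reduce
  I14: { [B → . ; D L], [D → - B . X], [D → . - ;], [D → . - B X], [D → . X], [X → - B . D], [X → . - B D], [X → . B], [X → . d] }  — shift
  I15: { [X → - B D .] }  — reduce
  I16: { [D → - B X .], [D → X .] }  — 2 reduces
  I17: { [B → . ; D L], [D → . - ;], [D → . - B X], [D → . X], [X → - B . D], [X → . - B D], [X → . B], [X → . d] }  — shift

I13 contains reduce item [D → - ; .] and shift items [B → . ; D L], [D → . - ;], [D → . - B X], [X → . - B D], [X → . d] — shift-reduce conflict.

Answer: Yes — I13: [D → - ; .] vs [B → . ; D L]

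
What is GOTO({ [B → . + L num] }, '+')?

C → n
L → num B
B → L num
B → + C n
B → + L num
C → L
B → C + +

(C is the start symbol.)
GOTO(I, '+') = CLOSURE({ [A → αX.β] : [A → α.Xβ] ∈ I, X = '+' })

Items with dot before '+', with the dot advanced:
  [B → . + L num] → [B → + . L num]
Closure of the advanced items:
  [B → + . L num] has the dot before L: add [L → . num B]

GOTO = { [B → + . L num], [L → . num B] }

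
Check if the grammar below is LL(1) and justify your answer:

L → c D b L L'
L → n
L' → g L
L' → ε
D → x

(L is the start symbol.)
A grammar is LL(1) if for each non-terminal N with multiple productions, the predict sets of those productions are pairwise disjoint, where PREDICT(N → α) = (FIRST(α) \ {ε}) ∪ (FOLLOW(N) if α ⇒* ε).

Relevant sets:
  FOLLOW(L') = { $, 'g' }

For L:
  PREDICT(L → c D b L L') = { 'c' }
  PREDICT(L → n) = { 'n' }
For L':
  PREDICT(L' → g L) = { 'g' }
  PREDICT(L' → ε) = { $, 'g' }
D has a single production, so nothing to check there.

Conflict found: Predict set conflict for L': { 'g' }
The grammar is NOT LL(1).

Answer: No. Predict set conflict for L': { 'g' }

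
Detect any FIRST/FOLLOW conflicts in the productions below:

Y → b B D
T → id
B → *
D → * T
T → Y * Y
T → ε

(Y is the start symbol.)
No FIRST/FOLLOW conflicts.

A FIRST/FOLLOW conflict occurs when a non-terminal N has a nullable alternative N → β (β ⇒* ε) and another alternative N → α with FIRST(α) ∩ FOLLOW(N) ≠ ∅: on such a lookahead the parser cannot decide between expanding α and letting N vanish via β.

Nullable non-terminals: T.
FIRST sets used below: FIRST(Y) = { 'b' }

T: nullable alternative(s) T → ε; FOLLOW(T) = { $, '*' }
  T → id: FIRST \ {ε} = { 'id' } — disjoint from FOLLOW(T)
  T → Y * Y: FIRST \ {ε} = { 'b' } — disjoint from FOLLOW(T)
  T → ε: FIRST \ {ε} = { } — this is the only nullable alternative, skip

B, D, Y have no nullable alternative, so no FIRST/FOLLOW check is needed there.

No FIRST/FOLLOW conflicts found.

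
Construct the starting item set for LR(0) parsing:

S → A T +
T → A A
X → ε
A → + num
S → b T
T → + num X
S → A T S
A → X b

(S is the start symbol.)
First, augment the grammar with S' → S
I₀ = CLOSURE({ [S' → . S] }):
  [S' → . S] has the dot before S: add [S → . A T +], [S → . b T], [S → . A T S]
  [S → . A T +] has the dot before A: add [A → . + num], [A → . X b]
  [A → . X b] has the dot before X: add [X → .]
No further items can be added.

I₀ = { [A → . + num], [A → . X b], [S → . A T +], [S → . A T S], [S → . b T], [S' → . S], [X → .] }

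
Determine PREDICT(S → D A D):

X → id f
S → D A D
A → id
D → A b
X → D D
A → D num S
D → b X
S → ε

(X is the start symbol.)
PREDICT(S → D A D) = (FIRST(RHS) \ {ε}) ∪ (FOLLOW(S) if ε ∈ FIRST(RHS), i.e. RHS ⇒* ε)
FIRST(D) = { 'b', 'id' }
FIRST(D A D) = { 'b', 'id' }
ε ∉ FIRST(D A D), so FOLLOW(S) is not added.
PREDICT(S → D A D) = { 'b', 'id' }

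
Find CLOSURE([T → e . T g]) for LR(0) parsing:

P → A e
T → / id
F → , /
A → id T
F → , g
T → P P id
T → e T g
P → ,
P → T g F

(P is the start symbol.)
{ [A → . id T], [P → . ,], [P → . A e], [P → . T g F], [T → . / id], [T → . P P id], [T → . e T g], [T → e . T g] }

Start with: [T → e . T g]
  [T → e . T g] has the dot before T: add [T → . / id], [T → . P P id], [T → . e T g]
  [T → . P P id] has the dot before P: add [P → . A e], [P → . ,], [P → . T g F]
  [P → . A e] has the dot before A: add [A → . id T]
No further items can be added.

CLOSURE = { [A → . id T], [P → . ,], [P → . A e], [P → . T g F], [T → . / id], [T → . P P id], [T → . e T g], [T → e . T g] }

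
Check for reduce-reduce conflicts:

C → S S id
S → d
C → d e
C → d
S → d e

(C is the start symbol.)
Augment with C' → C and build the canonical LR(0) collection (I0 = CLOSURE({[C' → . C]}), then GOTO on every symbol after a dot until no new states appear). It has 9 states:
  I0: { [C → . S S id], [C → . d e], [C → . d], [C' → . C], [S → . d e], [S → . d] }  — shift
  I1: { [C' → C .] }  — accept
  I2: { [C → S . S id], [S → . d e], [S → . d] }  — shift
  I3: { [C → d . e], [C → d .], [S → d . e], [S → d .] }  — shift, 2 reduces
  I4: { [C → d e .], [S → d e .] }  — 2 reduces
  I5: { [C → S S . id] }  — shift
  I6: { [S → d . e], [S → d .] }  — shift, reduce
  I7: { [S → d e .] }  — reduce
  I8: { [C → S S id .] }  — reduce

I3 contains complete items [C → d .], [S → d .] — reduce-reduce conflict.
I4 contains complete items [C → d e .], [S → d e .] — reduce-reduce conflict.

Answer: Yes — I3: [C → d .] vs [S → d .]; I4: [C → d e .] vs [S → d e .]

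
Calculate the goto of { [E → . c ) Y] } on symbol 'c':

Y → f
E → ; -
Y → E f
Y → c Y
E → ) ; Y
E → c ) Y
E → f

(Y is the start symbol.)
GOTO(I, 'c') = CLOSURE({ [A → αX.β] : [A → α.Xβ] ∈ I, X = 'c' })

Items with dot before 'c', with the dot advanced:
  [E → . c ) Y] → [E → c . ) Y]
Closure adds nothing (no advanced item has the dot before a non-terminal).

GOTO = { [E → c . ) Y] }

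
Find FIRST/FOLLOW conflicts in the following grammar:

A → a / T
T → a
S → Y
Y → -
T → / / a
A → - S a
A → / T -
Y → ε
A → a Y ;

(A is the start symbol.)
Nullable non-terminals: S, Y.
S has a nullable alternative but only one production, so nothing to check.

Y: nullable alternative(s) Y → ε; FOLLOW(Y) = { ';', 'a' }
  Y → -: FIRST \ {ε} = { '-' } — disjoint from FOLLOW(Y)
  Y → ε: FIRST \ {ε} = { } — this is the only nullable alternative, skip

A, T have no nullable alternative, so no FIRST/FOLLOW check is needed there.

No FIRST/FOLLOW conflicts found.

Answer: No FIRST/FOLLOW conflicts.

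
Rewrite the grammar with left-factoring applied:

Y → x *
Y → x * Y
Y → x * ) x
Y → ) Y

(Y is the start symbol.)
Left-factoring transforms A → αβ₁ | αβ₂ into A → αA' and A' → β₁ | β₂
(α is the longest common prefix among the alternatives). Repeat until
no nonterminal has two alternatives with a common prefix.

Round 1: Y has alternatives sharing prefix 'x *'. Introduce Y': Y → x * Y'
  Add: Y' → ε
  Add: Y' → Y
  Add: Y' → ) x

No remaining common prefixes — done.

Resulting grammar:
Y → x * Y'
Y' → ε
Y' → Y
Y' → ) x
Y → ) Y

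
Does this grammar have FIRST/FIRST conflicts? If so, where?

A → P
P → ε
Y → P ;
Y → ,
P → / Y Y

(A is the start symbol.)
A FIRST/FIRST conflict occurs when two productions N → α and N → β for the same non-terminal have FIRST(α) ∩ FIRST(β) ≠ ∅ (with ε ∈ FIRST of a nullable right-hand side, so two nullable alternatives also conflict).

FIRST sets of the non-terminals at (or reachable through a nullable prefix from) the front of some alternative:
  FIRST(P) = { '/', ε }

Productions for P:
  P → ε: FIRST = { ε }
  P → / Y Y: FIRST = { '/' }
Productions for Y:
  Y → P ;: FIRST = { '/', ';' }
  Y → ,: FIRST = { ',' }
A has only one production, so no FIRST/FIRST conflict is possible there.

All alternatives of each non-terminal have pairwise disjoint FIRST sets.

Answer: No FIRST/FIRST conflicts.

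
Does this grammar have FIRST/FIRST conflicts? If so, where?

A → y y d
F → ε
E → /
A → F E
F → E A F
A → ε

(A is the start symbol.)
No FIRST/FIRST conflicts.

A FIRST/FIRST conflict occurs when two productions N → α and N → β for the same non-terminal have FIRST(α) ∩ FIRST(β) ≠ ∅ (with ε ∈ FIRST of a nullable right-hand side, so two nullable alternatives also conflict).

FIRST sets of the non-terminals at (or reachable through a nullable prefix from) the front of some alternative:
  FIRST(F) = { '/', ε }
  FIRST(E) = { '/' }

Productions for A:
  A → y y d: FIRST = { 'y' }
  A → F E: FIRST = { '/' }
  A → ε: FIRST = { ε }
Productions for F:
  F → ε: FIRST = { ε }
  F → E A F: FIRST = { '/' }
E has only one production, so no FIRST/FIRST conflict is possible there.

All alternatives of each non-terminal have pairwise disjoint FIRST sets.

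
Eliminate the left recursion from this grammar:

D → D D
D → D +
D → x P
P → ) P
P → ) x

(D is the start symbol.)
D → x P D'
D' → D D'
D' → + D'
D' → ε
P → ) P
P → ) x

D is directly left-recursive. The standard transformation for
  A → A α₁ | ... | A α_m | β₁ | ... | β_n
is
  A  → β₁ A' | ... | β_n A'
  A' → α₁ A' | ... | α_m A' | ε

D → x P becomes D → x P D'
D → D D becomes D' → D D'
D → D + becomes D' → + D'
Add D' → ε

Productions for other non-terminals are unchanged:
  P → ) P
  P → ) x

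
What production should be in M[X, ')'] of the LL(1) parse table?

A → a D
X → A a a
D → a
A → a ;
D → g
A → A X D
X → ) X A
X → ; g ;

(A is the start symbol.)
X → ) X A

To find M[X, ')'], we find productions for X where ')' is in the predict set (PREDICT(N → α) = (FIRST(α) \ {ε}) ∪ (FOLLOW(N) if α ⇒* ε)).

Relevant sets:
  FIRST(A) = { 'a' }

X → A a a: PREDICT = { 'a' }
X → ) X A: PREDICT = { ')' }
  ')' is in predict set, so this production goes in M[X, ')']
X → ; g ;: PREDICT = { ';' }

M[X, ')'] = X → ) X A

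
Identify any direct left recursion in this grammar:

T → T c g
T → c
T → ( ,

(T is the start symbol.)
Yes, T is left-recursive

Direct left recursion occurs when N → N α for some non-terminal N (the right-hand side begins with the left-hand side itself).

T → T c g: LEFT RECURSIVE (starts with T)
T → c: starts with c
T → ( ,: starts with '('

The grammar has direct left recursion on: T.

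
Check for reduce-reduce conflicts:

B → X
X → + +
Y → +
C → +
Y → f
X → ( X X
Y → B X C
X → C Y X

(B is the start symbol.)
Yes — I6: [C → + .] vs [Y → + .]

A reduce-reduce conflict occurs when an LR(0) state has two complete items [A → α .] and [B → β .] — both call for a reduction, and with no lookahead the parser cannot choose between them.

Augment with B' → B and build the canonical LR(0) collection (I0 = CLOSURE({[B' → . B]}), then GOTO on every symbol after a dot until no new states appear). It has 17 states:
  I0: { [B → . X], [B' → . B], [C → . +], [X → . ( X X], [X → . + +], [X → . C Y X] }  — shift
  I1: { [C → . +], [X → ( . X X], [X → . ( X X], [X → . + +], [X → . C Y X] }  — shift
  I2: { [C → + .], [X → + . +] }  — shift, reduce
  I3: { [B' → B .] }  — accept
  I4: { [B → . X], [C → . +], [X → . ( X X], [X → . + +], [X → . C Y X], [X → C . Y X], [Y → . +], [Y → . B X C], [Y → . f] }  — shift
  I5: { [B → X .] }  — reduce
  I6: { [C → + .], [X → + . +], [Y → + .] }  — shift, 2 reduces
  I7: { [C → . +], [X → . ( X X], [X → . + +], [X → . C Y X], [Y → B . X C] }  — shift
  I8: { [C → . +], [X → . ( X X], [X → . + +], [X → . C Y X], [X → C Y . X] }  — shift
  I9: { [Y → f .] }  — reduce
  I10: { [X → C Y X .] }  — reduce
  I11: { [C → . +], [Y → B X . C] }  — shift
  I12: { [C → + .] }  — reduce
  I13: { [Y → B X C .] }  — reduce
  I14: { [X → + + .] }  — reduce
  I15: { [C → . +], [X → ( X . X], [X → . ( X X], [X → . + +], [X → . C Y X] }  — shift
  I16: { [X → ( X X .] }  — reduce

I6 contains complete items [C → + .], [Y → + .] — reduce-reduce conflict.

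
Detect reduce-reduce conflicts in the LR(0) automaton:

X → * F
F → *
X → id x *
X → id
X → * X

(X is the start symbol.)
Augment with X' → X and build the canonical LR(0) collection (I0 = CLOSURE({[X' → . X]}), then GOTO on every symbol after a dot until no new states appear). It has 9 states:
  I0: { [X → . * F], [X → . * X], [X → . id x *], [X → . id], [X' → . X] }  — shift
  I1: { [F → . *], [X → * . F], [X → * . X], [X → . * F], [X → . * X], [X → . id x *], [X → . id] }  — shift
  I2: { [X' → X .] }  — accept
  I3: { [X → id . x *], [X → id .] }  — shift, reduce
  I4: { [X → id x . *] }  — shift
  I5: { [X → id x * .] }  — reduce
  I6: { [F → * .], [F → . *], [X → * . F], [X → * . X], [X → . * F], [X → . * X], [X → . id x *], [X → . id] }  — shift, reduce
  I7: { [X → * F .] }  — reduce
  I8: { [X → * X .] }  — reduce

No state contains more than one complete item.

Answer: No reduce-reduce conflicts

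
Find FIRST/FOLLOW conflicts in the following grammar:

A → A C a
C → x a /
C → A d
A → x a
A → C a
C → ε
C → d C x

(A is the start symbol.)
Nullable non-terminals: C.
FIRST sets used below: FIRST(A) = { 'a', 'd', 'x' }

C: nullable alternative(s) C → ε; FOLLOW(C) = { 'a', 'x' }
  C → x a /: FIRST \ {ε} = { 'x' } — overlaps FOLLOW(C) on { 'x' }: CONFLICT
  C → A d: FIRST \ {ε} = { 'a', 'd', 'x' } — overlaps FOLLOW(C) on { 'a', 'x' }: CONFLICT
  C → ε: FIRST \ {ε} = { } — this is the only nullable alternative, skip
  C → d C x: FIRST \ {ε} = { 'd' } — disjoint from FOLLOW(C)

A has no nullable alternative, so no FIRST/FOLLOW check is needed there.

So the grammar has 2 FIRST/FOLLOW conflicts (marked CONFLICT above).

Answer: Yes. C → x a '/' with FOLLOW(C) on { 'x' }; C → A d with FOLLOW(C) on { 'a', 'x' }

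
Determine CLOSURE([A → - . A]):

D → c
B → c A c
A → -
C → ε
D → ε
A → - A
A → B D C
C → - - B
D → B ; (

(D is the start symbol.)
{ [A → - . A], [A → . - A], [A → . -], [A → . B D C], [B → . c A c] }

To compute CLOSURE, for each item [A → α.Bβ] where B is a non-terminal, add [B → .γ] for all productions B → γ; repeat for the newly added items until nothing changes.

Start with: [A → - . A]
  [A → - . A] has the dot before A: add [A → . -], [A → . - A], [A → . B D C]
  [A → . B D C] has the dot before B: add [B → . c A c]
No further items can be added.

CLOSURE = { [A → - . A], [A → . - A], [A → . -], [A → . B D C], [B → . c A c] }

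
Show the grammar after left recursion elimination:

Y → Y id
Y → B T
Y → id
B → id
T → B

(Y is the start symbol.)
Y is directly left-recursive. The standard transformation for
  A → A α₁ | ... | A α_m | β₁ | ... | β_n
is
  A  → β₁ A' | ... | β_n A'
  A' → α₁ A' | ... | α_m A' | ε

Y → B T becomes Y → B T Y'
Y → id becomes Y → id Y'
Y → Y id becomes Y' → id Y'
Add Y' → ε

Productions for other non-terminals are unchanged:
  B → id
  T → B

Resulting grammar:
Y → B T Y'
Y → id Y'
Y' → id Y'
Y' → ε
B → id
T → B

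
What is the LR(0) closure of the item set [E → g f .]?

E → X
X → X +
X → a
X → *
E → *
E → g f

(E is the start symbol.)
To compute CLOSURE, for each item [A → α.Bβ] where B is a non-terminal, add [B → .γ] for all productions B → γ; repeat for the newly added items until nothing changes.

Start with: [E → g f .]
The dot is at the end, so nothing is added.

CLOSURE = { [E → g f .] }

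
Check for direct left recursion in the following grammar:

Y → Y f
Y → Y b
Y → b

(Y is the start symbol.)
Direct left recursion occurs when N → N α for some non-terminal N (the right-hand side begins with the left-hand side itself).

Y → Y f: LEFT RECURSIVE (starts with Y)
Y → Y b: LEFT RECURSIVE (starts with Y)
Y → b: starts with b

The grammar has direct left recursion on: Y.

Answer: Yes, Y is left-recursive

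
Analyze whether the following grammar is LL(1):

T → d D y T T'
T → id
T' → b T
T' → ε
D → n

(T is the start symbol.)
A grammar is LL(1) if for each non-terminal N with multiple productions, the predict sets of those productions are pairwise disjoint, where PREDICT(N → α) = (FIRST(α) \ {ε}) ∪ (FOLLOW(N) if α ⇒* ε).

Relevant sets:
  FOLLOW(T') = { $, 'b' }

For T:
  PREDICT(T → d D y T T') = { 'd' }
  PREDICT(T → id) = { 'id' }
For T':
  PREDICT(T' → b T) = { 'b' }
  PREDICT(T' → ε) = { $, 'b' }
D has a single production, so nothing to check there.

Conflict found: Predict set conflict for T': { 'b' }
The grammar is NOT LL(1).

Answer: No. Predict set conflict for T': { 'b' }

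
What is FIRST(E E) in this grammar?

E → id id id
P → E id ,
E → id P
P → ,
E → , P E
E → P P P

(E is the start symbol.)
{ ',', 'id' }

FIRST sets of the non-terminals involved (from the grammar, by fixed-point iteration):
  FIRST(E) = { ',', 'id' }

To compute FIRST(E E), process the symbols left to right:
Symbol E is a non-terminal. Add FIRST(E) \ {ε} = { ',', 'id' }
E is not nullable (ε ∉ FIRST(E)), so stop here.
FIRST(E E) = { ',', 'id' }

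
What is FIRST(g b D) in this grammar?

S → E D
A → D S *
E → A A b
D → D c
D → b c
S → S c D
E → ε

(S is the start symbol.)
To compute FIRST(g b D), process the symbols left to right:
Symbol g is a terminal. Add 'g' and stop.
FIRST(g b D) = { 'g' }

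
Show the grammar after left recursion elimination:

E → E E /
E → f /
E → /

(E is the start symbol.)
E → f / E'
E → / E'
E' → E / E'
E' → ε

E is directly left-recursive. The standard transformation for
  A → A α₁ | ... | A α_m | β₁ | ... | β_n
is
  A  → β₁ A' | ... | β_n A'
  A' → α₁ A' | ... | α_m A' | ε

E → f / becomes E → f / E'
E → / becomes E → / E'
E → E E / becomes E' → E / E'
Add E' → ε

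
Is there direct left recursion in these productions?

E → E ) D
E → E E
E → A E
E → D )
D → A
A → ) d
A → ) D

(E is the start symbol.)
Direct left recursion occurs when N → N α for some non-terminal N (the right-hand side begins with the left-hand side itself).

E → E ) D: LEFT RECURSIVE (starts with E)
E → E E: LEFT RECURSIVE (starts with E)
E → A E: starts with A
E → D ): starts with D
D → A: starts with A
A → ) d: starts with ')'
A → ) D: starts with ')'

The grammar has direct left recursion on: E.

Answer: Yes, E is left-recursive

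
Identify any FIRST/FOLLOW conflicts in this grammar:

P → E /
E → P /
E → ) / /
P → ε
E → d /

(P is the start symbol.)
A FIRST/FOLLOW conflict occurs when a non-terminal N has a nullable alternative N → β (β ⇒* ε) and another alternative N → α with FIRST(α) ∩ FOLLOW(N) ≠ ∅: on such a lookahead the parser cannot decide between expanding α and letting N vanish via β.

Nullable non-terminals: P.
FIRST sets used below: FIRST(E) = { ')', '/', 'd' }

P: nullable alternative(s) P → ε; FOLLOW(P) = { $, '/' }
  P → E /: FIRST \ {ε} = { ')', '/', 'd' } — overlaps FOLLOW(P) on { '/' }: CONFLICT
  P → ε: FIRST \ {ε} = { } — this is the only nullable alternative, skip

E has no nullable alternative, so no FIRST/FOLLOW check is needed there.

So the grammar has 1 FIRST/FOLLOW conflict (marked CONFLICT above).

Answer: Yes. P → E '/' with FOLLOW(P) on { '/' }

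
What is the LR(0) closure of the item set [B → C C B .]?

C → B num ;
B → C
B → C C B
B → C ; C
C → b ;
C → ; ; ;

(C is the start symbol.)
To compute CLOSURE, for each item [A → α.Bβ] where B is a non-terminal, add [B → .γ] for all productions B → γ; repeat for the newly added items until nothing changes.

Start with: [B → C C B .]
The dot is at the end, so nothing is added.

CLOSURE = { [B → C C B .] }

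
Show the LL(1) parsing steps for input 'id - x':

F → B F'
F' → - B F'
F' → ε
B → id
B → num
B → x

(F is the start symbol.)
LL(1) parsing maintains a stack (initially the start symbol over $) and the input. At each step: if the stack top is a terminal, match it against the current input token; if it is a non-terminal N, replace it with the RHS of M[N, lookahead] (the unique production whose predict set contains the lookahead).

Stack is shown with the top on the left.

Stack     Input     Action
--------------------------
F $       id - x $  output F → B F'
B F' $    id - x $  output B → id
id F' $   id - x $  match 'id'
F' $      - x $     output F' → - B F'
- B F' $  - x $     match '-'
B F' $    x $       output B → x
x F' $    x $       match 'x'
F' $      $         output F' → ε
$         $         accept

The string is accepted.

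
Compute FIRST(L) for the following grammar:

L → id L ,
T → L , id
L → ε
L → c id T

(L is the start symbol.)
{ 'c', 'id', ε }

From L → id L ,:
  - id is a terminal: add 'id' and stop
From L → ε:
  - ε-production, so ε ∈ FIRST(L)
From L → c id T:
  - c is a terminal: add 'c' and stop

Collecting: FIRST(L) = { 'c', 'id', ε }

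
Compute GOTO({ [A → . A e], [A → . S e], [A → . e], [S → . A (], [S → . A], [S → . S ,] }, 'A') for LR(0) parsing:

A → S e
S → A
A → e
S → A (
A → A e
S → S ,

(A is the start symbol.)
{ [A → A . e], [S → A . (], [S → A .] }

GOTO(I, 'A') = CLOSURE({ [A → αX.β] : [A → α.Xβ] ∈ I, X = 'A' })

Items with dot before 'A', with the dot advanced:
  [A → . A e] → [A → A . e]
  [S → . A] → [S → A .]
  [S → . A (] → [S → A . (]
Closure adds nothing (no advanced item has the dot before a non-terminal).

GOTO = { [A → A . e], [S → A . (], [S → A .] }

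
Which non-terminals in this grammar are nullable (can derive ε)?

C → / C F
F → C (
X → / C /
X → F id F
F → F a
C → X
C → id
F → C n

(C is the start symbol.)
None

A non-terminal is nullable if it can derive ε (the empty string): either it has an ε-production, or it has a production whose right-hand side consists entirely of nullable non-terminals.

There are no ε-productions, so no non-terminal can derive ε.
No non-terminals are nullable.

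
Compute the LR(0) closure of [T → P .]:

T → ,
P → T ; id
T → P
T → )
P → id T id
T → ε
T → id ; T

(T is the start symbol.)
{ [T → P .] }

To compute CLOSURE, for each item [A → α.Bβ] where B is a non-terminal, add [B → .γ] for all productions B → γ; repeat for the newly added items until nothing changes.

Start with: [T → P .]
The dot is at the end, so nothing is added.

CLOSURE = { [T → P .] }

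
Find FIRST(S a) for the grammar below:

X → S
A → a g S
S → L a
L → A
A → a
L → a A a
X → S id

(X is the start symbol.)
FIRST sets of the non-terminals involved (from the grammar, by fixed-point iteration):
  FIRST(S) = { 'a' }

To compute FIRST(S a), process the symbols left to right:
Symbol S is a non-terminal. Add FIRST(S) \ {ε} = { 'a' }
S is not nullable (ε ∉ FIRST(S)), so stop here.
FIRST(S a) = { 'a' }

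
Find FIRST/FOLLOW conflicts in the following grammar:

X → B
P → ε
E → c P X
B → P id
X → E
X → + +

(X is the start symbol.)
A FIRST/FOLLOW conflict occurs when a non-terminal N has a nullable alternative N → β (β ⇒* ε) and another alternative N → α with FIRST(α) ∩ FOLLOW(N) ≠ ∅: on such a lookahead the parser cannot decide between expanding α and letting N vanish via β.

Nullable non-terminals: P.
P has a nullable alternative but only one production, so nothing to check.

B, E, X have no nullable alternative, so no FIRST/FOLLOW check is needed there.

No FIRST/FOLLOW conflicts found.

Answer: No FIRST/FOLLOW conflicts.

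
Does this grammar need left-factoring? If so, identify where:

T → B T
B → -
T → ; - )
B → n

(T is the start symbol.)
No, left-factoring is not needed

Left-factoring is needed when two productions for the same non-terminal
share a common prefix on the right-hand side.

Productions for T:
  T → B T
  T → ; - )
Productions for B:
  B → -
  B → n

No common prefixes found.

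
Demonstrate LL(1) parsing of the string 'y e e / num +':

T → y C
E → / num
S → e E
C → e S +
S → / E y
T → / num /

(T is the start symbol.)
LL(1) parsing maintains a stack (initially the start symbol over $) and the input. At each step: if the stack top is a terminal, match it against the current input token; if it is a non-terminal N, replace it with the RHS of M[N, lookahead] (the unique production whose predict set contains the lookahead).

Stack is shown with the top on the left.

Stack      Input            Action
----------------------------------
T $        y e e / num + $  output T → y C
y C $      y e e / num + $  match 'y'
C $        e e / num + $    output C → e S +
e S + $    e e / num + $    match 'e'
S + $      e / num + $      output S → e E
e E + $    e / num + $      match 'e'
E + $      / num + $        output E → / num
/ num + $  / num + $        match '/'
num + $    num + $          match 'num'
+ $        + $              match '+'
$          $                accept

The string is accepted.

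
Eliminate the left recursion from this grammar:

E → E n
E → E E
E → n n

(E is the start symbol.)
E → n n E'
E' → n E'
E' → E E'
E' → ε

E is directly left-recursive. The standard transformation for
  A → A α₁ | ... | A α_m | β₁ | ... | β_n
is
  A  → β₁ A' | ... | β_n A'
  A' → α₁ A' | ... | α_m A' | ε

E → n n becomes E → n n E'
E → E n becomes E' → n E'
E → E E becomes E' → E E'
Add E' → ε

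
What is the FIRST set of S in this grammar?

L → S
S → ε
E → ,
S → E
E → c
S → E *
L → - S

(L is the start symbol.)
{ ',', 'c', ε }

FIRST sets of the other non-terminals involved (by the same procedure, iterated to a fixed point):
  FIRST(E) = { ',', 'c' }

From S → ε:
  - ε-production, so ε ∈ FIRST(S)
From S → E:
  - E is a non-terminal: add FIRST(E) \ {ε} = { ',', 'c' }
    E is not nullable, so stop
From S → E *:
  - E is a non-terminal: add FIRST(E) \ {ε} = { ',', 'c' }
    E is not nullable, so stop

Collecting: FIRST(S) = { ',', 'c', ε }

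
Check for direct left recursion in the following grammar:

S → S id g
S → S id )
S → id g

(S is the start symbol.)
Yes, S is left-recursive

S → S id g: LEFT RECURSIVE (starts with S)
S → S id ): LEFT RECURSIVE (starts with S)
S → id g: starts with id

The grammar has direct left recursion on: S.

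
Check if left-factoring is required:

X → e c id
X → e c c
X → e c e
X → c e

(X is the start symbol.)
Left-factoring is needed when two productions for the same non-terminal
share a common prefix on the right-hand side.

Productions for X:
  X → e c id
  X → e c c
  X → e c e
  X → c e

Found common prefix 'e c' in productions for X

Answer: Yes, X has productions with common prefix 'e c'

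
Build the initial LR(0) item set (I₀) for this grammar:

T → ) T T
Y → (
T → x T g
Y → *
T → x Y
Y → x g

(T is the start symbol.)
First, augment the grammar with T' → T
I₀ = CLOSURE({ [T' → . T] }):
  [T' → . T] has the dot before T: add [T → . ) T T], [T → . x T g], [T → . x Y]
No further items can be added.

I₀ = { [T → . ) T T], [T → . x T g], [T → . x Y], [T' → . T] }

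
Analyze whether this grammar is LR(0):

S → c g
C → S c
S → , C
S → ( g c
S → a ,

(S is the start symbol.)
Yes, the grammar is LR(0)

A grammar is LR(0) if no state in the canonical LR(0) collection has:
  - both a shift item (dot before a terminal) and a complete item (shift-reduce conflict), or
  - two or more complete items (reduce-reduce conflict; the accept item [S' → S .] counts as a complete item here).

Augment with S' → S and build the canonical LR(0) collection (I0 = CLOSURE({[S' → . S]}), then GOTO on every symbol after a dot until no new states appear). It has 13 states:
  I0: { [S → . ( g c], [S → . , C], [S → . a ,], [S → . c g], [S' → . S] }  — shift
  I1: { [S → ( . g c] }  — shift
  I2: { [C → . S c], [S → , . C], [S → . ( g c], [S → . , C], [S → . a ,], [S → . c g] }  — shift
  I3: { [S' → S .] }  — accept
  I4: { [S → a . ,] }  — shift
  I5: { [S → c . g] }  — shift
  I6: { [S → c g .] }  — reduce
  I7: { [S → a , .] }  — reduce
  I8: { [S → , C .] }  — reduce
  I9: { [C → S . c] }  — shift
  I10: { [C → S c .] }  — reduce
  I11: { [S → ( g . c] }  — shift
  I12: { [S → ( g c .] }  — reduce

Every state is either a pure shift/goto state or contains exactly one complete item and nothing to shift — no conflicts. The grammar is LR(0).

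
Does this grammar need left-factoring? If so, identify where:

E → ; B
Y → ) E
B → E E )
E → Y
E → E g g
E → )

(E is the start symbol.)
Left-factoring is needed when two productions for the same non-terminal
share a common prefix on the right-hand side.

Productions for E:
  E → ; B
  E → Y
  E → E g g
  E → )

No common prefixes found.

Answer: No, left-factoring is not needed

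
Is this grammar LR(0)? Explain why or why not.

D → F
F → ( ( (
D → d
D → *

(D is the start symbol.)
A grammar is LR(0) if no state in the canonical LR(0) collection has:
  - both a shift item (dot before a terminal) and a complete item (shift-reduce conflict), or
  - two or more complete items (reduce-reduce conflict; the accept item [D' → D .] counts as a complete item here).

Augment with D' → D and build the canonical LR(0) collection (I0 = CLOSURE({[D' → . D]}), then GOTO on every symbol after a dot until no new states appear). It has 8 states:
  I0: { [D → . *], [D → . F], [D → . d], [D' → . D], [F → . ( ( (] }  — shift
  I1: { [F → ( . ( (] }  — shift
  I2: { [D → * .] }  — reduce
  I3: { [D' → D .] }  — accept
  I4: { [D → F .] }  — reduce
  I5: { [D → d .] }  — reduce
  I6: { [F → ( ( . (] }  — shift
  I7: { [F → ( ( ( .] }  — reduce

Every state is either a pure shift/goto state or contains exactly one complete item and nothing to shift — no conflicts. The grammar is LR(0).

Answer: Yes, the grammar is LR(0)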